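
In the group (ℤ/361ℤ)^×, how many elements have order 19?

φ(361) = φ(19^2) = 19·(19−1) = 342 = 2 · 3^2 · 19.
Since (Z/361Z)^× is cyclic of order 342, the number of elements of order d is φ(d) when d | 342 and 0 otherwise.
19 | 342, and φ(19) = 19 − 1 = 18.

18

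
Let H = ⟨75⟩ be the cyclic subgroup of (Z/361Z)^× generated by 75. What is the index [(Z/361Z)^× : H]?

Since 75 ∈ (Z/361Z)^×, its order divides φ(361) = φ(19^2) = 19·(19−1) = 342 = 2 · 3^2 · 19.
Divisors of 342: 1, 2, 3, 6, 9, 18, 19, 38, 57, 114, 171, 342.
Compute 75^d (mod 361) for the divisors d until we hit 1:
75^1 ≡ 75 (mod 361)
75^2 ≡ 210 (mod 361)
75^3 ≡ 227 (mod 361)
75^6 ≡ 267 (mod 361)
75^9 ≡ 322 (mod 361)
75^18 ≡ 77 (mod 361)
75^19 ≡ 360 (mod 361)
75^38 ≡ 1 (mod 361) ✓
Thus |⟨75⟩| = ord(75) = 38.
Index = |(Z/361Z)^×| / |⟨75⟩| = 342 / 38 = 9.

9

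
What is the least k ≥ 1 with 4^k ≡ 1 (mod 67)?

Since 4 ∈ (Z/67Z)^×, its order divides φ(67) = 67 − 1 = 66 = 2 · 3 · 11.
Divisors of 66: 1, 2, 3, 6, 11, 22, 33, 66.
Check 4^d mod 67 for each divisor in increasing order:
4^1 ≡ 4 (mod 67)
4^2 ≡ 16 (mod 67)
4^3 ≡ 64 (mod 67)
4^6 ≡ 9 (mod 67)
4^11 ≡ 37 (mod 67)
4^22 ≡ 29 (mod 67)
4^33 ≡ 1 (mod 67) ✓
Hence ord(4) = 33.

33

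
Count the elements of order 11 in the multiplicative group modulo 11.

φ(11) = 11 − 1 = 10 = 2 · 5.
(Z/11Z)^× is cyclic (|G| = 10); a cyclic group of order m has exactly φ(d) elements of each order d | m, and none otherwise.
Since 11 ∤ 10, the count is 0.

0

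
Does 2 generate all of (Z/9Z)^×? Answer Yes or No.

Yes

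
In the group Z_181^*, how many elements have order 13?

0

φ(181) = 181 − 1 = 180 = 2^2 · 3^2 · 5.
(Z/181Z)^× is cyclic (|G| = 180); a cyclic group of order m has exactly φ(d) elements of each order d | m, and none otherwise.
13 does not divide 180, so no element of (Z/181Z)^× has order 13.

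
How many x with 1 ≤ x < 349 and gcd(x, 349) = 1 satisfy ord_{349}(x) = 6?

2

φ(349) = 349 − 1 = 348 = 2^2 · 3 · 29.
Since (Z/349Z)^× is cyclic of order 348, the number of elements of order d is φ(d) when d | 348 and 0 otherwise.
6 = 2 · 3 divides 348, and φ(6) = 2.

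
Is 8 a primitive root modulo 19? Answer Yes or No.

No

φ(19) = 19 − 1 = 18 = 2 · 3^2.
Test 8^(18/q) mod 19 for each prime factor q of 18:
8^9 ≡ 18 (mod 19)  [q = 2: ≢ 1 ✓]
8^6 ≡ 1 (mod 19)  [q = 3: ≡ 1 ✗]
8^6 ≡ 1 shows ord(8) | 6, strictly less than φ(19); not a primitive root.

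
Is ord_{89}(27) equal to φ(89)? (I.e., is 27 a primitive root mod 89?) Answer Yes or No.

Yes

φ(89) = 89 − 1 = 88 = 2^3 · 11.
27 is a primitive root mod 89 iff 27^(φ(89)/q) ≢ 1 for every prime q | φ(89), i.e. q ∈ {2, 11}.
27^44 ≡ 88 (mod 89)  [q = 2: ≢ 1 ✓]
27^8 ≡ 39 (mod 89)  [q = 11: ≢ 1 ✓]
All checks pass, so 27 has order 88 and is a primitive root modulo 89.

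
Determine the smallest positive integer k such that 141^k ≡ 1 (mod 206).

51

ord(141) | φ(206) = φ(2)·φ(103) = 1·102 = 102 = 2 · 3 · 17.
Divisors of 102: 1, 2, 3, 6, 17, 34, 51, 102.
Evaluate successive powers at the divisors of 102:
141^1 ≡ 141
141^2 ≡ 105
141^3 ≡ 179
141^6 ≡ 111
141^17 ≡ 149
141^34 ≡ 159
141^51 ≡ 1
So ord_206(141) = 51.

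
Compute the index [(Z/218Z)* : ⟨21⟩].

4

ord(21) | φ(218) = φ(2)·φ(109) = 1·108 = 108 = 2^2 · 3^3.
Divisors of 108: 1, 2, 3, 4, 6, 9, 12, 18, 27, 36, 54, 108.
Evaluate successive powers at the divisors of 108:
21^1 ≡ 21
21^2 ≡ 5
21^3 ≡ 105
21^4 ≡ 25
21^6 ≡ 125
21^9 ≡ 45
21^12 ≡ 147
21^18 ≡ 63
21^27 ≡ 1
Thus |⟨21⟩| = ord(21) = 27.
The index is φ(218) / ord(21) = 108 / 27 = 4.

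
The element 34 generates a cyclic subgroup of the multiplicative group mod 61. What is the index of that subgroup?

12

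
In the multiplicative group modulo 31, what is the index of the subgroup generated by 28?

2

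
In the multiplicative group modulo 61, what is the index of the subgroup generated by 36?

2

The order of 36 must divide φ(61) = 61 − 1 = 60 = 2^2 · 3 · 5.
Divisors of 60: 1, 2, 3, 4, 5, 6, 10, 12, 15, 20, 30, 60.
Check 36^d mod 61 for each divisor in increasing order:
36^1 ≡ 36 (mod 61)
36^2 ≡ 15 (mod 61)
36^3 ≡ 52 (mod 61)
36^4 ≡ 42 (mod 61)
36^5 ≡ 48 (mod 61)
36^6 ≡ 20 (mod 61)
36^10 ≡ 47 (mod 61)
36^12 ≡ 34 (mod 61)
36^15 ≡ 60 (mod 61)
36^20 ≡ 13 (mod 61)
36^30 ≡ 1 (mod 61) ✓
Thus |⟨36⟩| = ord(36) = 30.
The index is φ(61) / ord(36) = 60 / 30 = 2.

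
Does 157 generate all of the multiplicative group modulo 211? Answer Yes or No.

No

φ(211) = 211 − 1 = 210 = 2 · 3 · 5 · 7.
157 is a primitive root mod 211 iff 157^(φ(211)/q) ≢ 1 for every prime q | φ(211), i.e. q ∈ {2, 3, 5, 7}.
157^105 ≡ 210 (mod 211)  [q = 2: ≢ 1 ✓]
157^70 ≡ 196 (mod 211)  [q = 3: ≢ 1 ✓]
157^42 ≡ 1 (mod 211)  [q = 5: ≡ 1 ✗]
157^30 ≡ 148 (mod 211)  [q = 7: ≢ 1 ✓]
Since 157^42 ≡ 1, the order of 157 divides 42 < 210, so 157 is not a primitive root.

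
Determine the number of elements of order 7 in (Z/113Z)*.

6

φ(113) = 113 − 1 = 112 = 2^4 · 7.
In a cyclic group of order 112, there are φ(d) elements of order d for each divisor d of 112, and zero for non-divisors.
7 | 112, and φ(7) = 7 − 1 = 6.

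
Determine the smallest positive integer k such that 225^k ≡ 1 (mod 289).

ord(225) | φ(289) = φ(17^2) = 17·(17−1) = 272 = 2^4 · 17.
Divisors of 272: 1, 2, 4, 8, 16, 17, 34, 68, 136, 272.
Evaluate successive powers at the divisors of 272:
225^1 ≡ 225
225^2 ≡ 50
225^4 ≡ 188
225^8 ≡ 86
225^16 ≡ 171
225^17 ≡ 38
225^34 ≡ 288
225^68 ≡ 1
Therefore the multiplicative order of 225 modulo 289 is 68.

68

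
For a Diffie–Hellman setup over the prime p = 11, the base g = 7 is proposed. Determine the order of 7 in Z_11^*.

ord(7) | φ(11) = 11 − 1 = 10 = 2 · 5.
Divisors of 10: 1, 2, 5, 10.
Compute 7^d (mod 11) for the divisors d until we hit 1:
7^1 ≡ 7 (mod 11)
7^2 ≡ 5 (mod 11)
7^5 ≡ 10 (mod 11)
7^10 ≡ 1 (mod 11) ✓
The smallest such exponent is 10, so the order of 7 is 10.

10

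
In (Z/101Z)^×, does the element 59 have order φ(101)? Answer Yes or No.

Yes

φ(101) = 101 − 1 = 100 = 2^2 · 5^2.
An element g generates (Z/101Z)^× iff g^(100/q) ≢ 1 (mod 101) for each prime q ∈ {2, 5}.
59^50 ≡ 100 (mod 101)  [q = 2: ≢ 1 ✓]
59^20 ≡ 84 (mod 101)  [q = 5: ≢ 1 ✓]
All checks pass, so 59 has order 100 and is a primitive root modulo 101.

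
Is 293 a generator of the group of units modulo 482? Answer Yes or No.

φ(482) = φ(2)·φ(241) = 1·240 = 240 = 2^4 · 3 · 5.
An element g generates (Z/482Z)^× iff g^(240/q) ≢ 1 (mod 482) for each prime q ∈ {2, 3, 5}.
293^120 ≡ 481 (mod 482)  [q = 2: ≢ 1 ✓]
293^80 ≡ 15 (mod 482)  [q = 3: ≢ 1 ✓]
293^48 ≡ 87 (mod 482)  [q = 5: ≢ 1 ✓]
All checks pass, so 293 has order 240 and is a primitive root modulo 482.

Yes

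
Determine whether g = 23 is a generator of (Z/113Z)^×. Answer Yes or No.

Yes

φ(113) = 113 − 1 = 112 = 2^4 · 7.
It suffices to check that the order of 23 is not a proper divisor of 112: compute 23^(112/q) for q ∈ {2, 7}.
23^56 ≡ 112 (mod 113)  [q = 2: ≢ 1 ✓]
23^16 ≡ 30 (mod 113)  [q = 7: ≢ 1 ✓]
Every test exponent gives a nontrivial residue, hence 23 generates the full group.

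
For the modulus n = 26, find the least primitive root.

7

φ(26) = φ(2)·φ(13) = 1·12 = 12 = 2^2 · 3.
Test candidates g = 2, 3, … against the prime factors q ∈ {2, 3} of φ(26): g is a generator iff g^(12/q) ≢ 1 for every such q.
g = 2: gcd(2, 26) = 2 > 1, not a unit — skip.
g = 3: 3^6 ≡ 1 — hits 1, so not a primitive root.
g = 4: gcd(4, 26) = 2 > 1, not a unit — skip.
g = 5: 5^6 ≡ 25; 5^4 ≡ 1 — hits 1, so not a primitive root.
g = 6: gcd(6, 26) = 2 > 1, not a unit — skip.
g = 7: 7^6 ≡ 25; 7^4 ≡ 9 — none is 1, so 7 is a primitive root.
The smallest primitive root modulo 26 is 7.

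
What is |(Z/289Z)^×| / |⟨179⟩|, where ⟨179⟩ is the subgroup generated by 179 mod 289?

34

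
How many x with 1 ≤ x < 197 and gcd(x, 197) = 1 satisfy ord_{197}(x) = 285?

0

φ(197) = 197 − 1 = 196 = 2^2 · 7^2.
In a cyclic group of order 196, there are φ(d) elements of order d for each divisor d of 196, and zero for non-divisors.
Since 285 ∤ 196, the count is 0.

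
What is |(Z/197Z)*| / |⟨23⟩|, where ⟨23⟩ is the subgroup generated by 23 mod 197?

By Lagrange's theorem, ord_197(23) divides φ(197) = 197 − 1 = 196 = 2^2 · 7^2.
Divisors of 196: 1, 2, 4, 7, 14, 28, 49, 98, 196.
Compute 23^d (mod 197) for the divisors d until we hit 1:
23^1 ≡ 23 (mod 197)
23^2 ≡ 135 (mod 197)
23^4 ≡ 101 (mod 197)
23^7 ≡ 178 (mod 197)
23^14 ≡ 164 (mod 197)
23^28 ≡ 104 (mod 197)
23^49 ≡ 1 (mod 197) ✓
Thus |⟨23⟩| = ord(23) = 49.
The index is φ(197) / ord(23) = 196 / 49 = 4.

4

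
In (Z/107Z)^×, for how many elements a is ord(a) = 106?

52

φ(107) = 107 − 1 = 106 = 2 · 53.
Since (Z/107Z)^× is cyclic of order 106, the number of elements of order d is φ(d) when d | 106 and 0 otherwise.
106 = 2 · 53 divides 106, and φ(106) = 52.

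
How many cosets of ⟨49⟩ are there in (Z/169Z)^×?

2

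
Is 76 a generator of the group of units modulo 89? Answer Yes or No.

Yes

φ(89) = 89 − 1 = 88 = 2^3 · 11.
It suffices to check that the order of 76 is not a proper divisor of 88: compute 76^(88/q) for q ∈ {2, 11}.
76^44 ≡ 88 (mod 89)  [q = 2: ≢ 1 ✓]
76^8 ≡ 64 (mod 89)  [q = 11: ≢ 1 ✓]
All checks pass, so 76 has order 88 and is a primitive root modulo 89.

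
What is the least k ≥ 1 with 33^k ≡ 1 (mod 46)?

By Lagrange's theorem, ord_46(33) divides φ(46) = φ(2)·φ(23) = 1·22 = 22 = 2 · 11.
Divisors of 22: 1, 2, 11, 22.
Test each divisor d:
33^1 ≡ 33
33^2 ≡ 31
33^11 ≡ 45
33^22 ≡ 1
Therefore the multiplicative order of 33 modulo 46 is 22.

22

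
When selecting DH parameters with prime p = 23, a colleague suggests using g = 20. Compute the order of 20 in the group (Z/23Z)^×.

22

By Lagrange's theorem, ord_23(20) divides φ(23) = 23 − 1 = 22 = 2 · 11.
Divisors of 22: 1, 2, 11, 22.
Check 20^d mod 23 for each divisor in increasing order:
20^1 ≡ 20
20^2 ≡ 9
20^11 ≡ 22
20^22 ≡ 1
So ord_23(20) = 22.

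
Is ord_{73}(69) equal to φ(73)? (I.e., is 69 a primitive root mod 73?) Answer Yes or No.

φ(73) = 73 − 1 = 72 = 2^3 · 3^2.
Test 69^(72/q) mod 73 for each prime factor q of 72:
69^36 ≡ 1 (mod 73)  [q = 2: ≡ 1 ✗]
69^24 ≡ 8 (mod 73)  [q = 3: ≢ 1 ✓]
Since 69^36 ≡ 1, the order of 69 divides 36 < 72, so 69 is not a primitive root.

No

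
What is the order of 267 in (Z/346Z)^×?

172

Since 267 ∈ (Z/346Z)^×, its order divides φ(346) = φ(2)·φ(173) = 1·172 = 172 = 2^2 · 43.
Divisors of 172: 1, 2, 4, 43, 86, 172.
Evaluate successive powers at the divisors of 172:
267^1 ≡ 267 (mod 346)
267^2 ≡ 13 (mod 346)
267^4 ≡ 169 (mod 346)
267^43 ≡ 253 (mod 346)
267^86 ≡ 345 (mod 346)
267^172 ≡ 1 (mod 346) ✓
Hence ord(267) = 172.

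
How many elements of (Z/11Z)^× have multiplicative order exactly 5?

4

φ(11) = 11 − 1 = 10 = 2 · 5.
(Z/11Z)^× is cyclic (|G| = 10); a cyclic group of order m has exactly φ(d) elements of each order d | m, and none otherwise.
5 | 10, and φ(5) = 5 − 1 = 4.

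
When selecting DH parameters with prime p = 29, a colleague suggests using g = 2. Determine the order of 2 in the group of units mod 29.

The order of 2 must divide φ(29) = 29 − 1 = 28 = 2^2 · 7.
Divisors of 28: 1, 2, 4, 7, 14, 28.
Compute 2^d (mod 29) for the divisors d until we hit 1:
2^1 ≡ 2
2^2 ≡ 4
2^4 ≡ 16
2^7 ≡ 12
2^14 ≡ 28
2^28 ≡ 1
So ord_29(2) = 28.

28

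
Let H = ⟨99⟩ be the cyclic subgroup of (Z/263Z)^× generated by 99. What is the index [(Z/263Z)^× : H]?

2

Since 99 ∈ (Z/263Z)^×, its order divides φ(263) = 263 − 1 = 262 = 2 · 131.
Divisors of 262: 1, 2, 131, 262.
Evaluate successive powers at the divisors of 262:
99^1 ≡ 99 (mod 263)
99^2 ≡ 70 (mod 263)
99^131 ≡ 1 (mod 263) ✓
Thus |⟨99⟩| = ord(99) = 131.
The index is φ(263) / ord(99) = 262 / 131 = 2.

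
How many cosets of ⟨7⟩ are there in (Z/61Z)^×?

1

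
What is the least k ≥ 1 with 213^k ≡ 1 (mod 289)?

136

The order of 213 must divide φ(289) = φ(17^2) = 17·(17−1) = 272 = 2^4 · 17.
Divisors of 272: 1, 2, 4, 8, 16, 17, 34, 68, 136, 272.
Evaluate successive powers at the divisors of 272:
213^1 ≡ 213 (mod 289)
213^2 ≡ 285 (mod 289)
213^4 ≡ 16 (mod 289)
213^8 ≡ 256 (mod 289)
213^16 ≡ 222 (mod 289)
213^17 ≡ 179 (mod 289)
213^34 ≡ 251 (mod 289)
213^68 ≡ 288 (mod 289)
213^136 ≡ 1 (mod 289) ✓
The smallest such exponent is 136, so the order of 213 is 136.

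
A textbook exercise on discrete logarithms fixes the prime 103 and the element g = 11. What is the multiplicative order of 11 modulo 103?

102

ord(11) | φ(103) = 103 − 1 = 102 = 2 · 3 · 17.
Divisors of 102: 1, 2, 3, 6, 17, 34, 51, 102.
Test each divisor d:
11^1 ≡ 11 (mod 103)
11^2 ≡ 18 (mod 103)
11^3 ≡ 95 (mod 103)
11^6 ≡ 64 (mod 103)
11^17 ≡ 57 (mod 103)
11^34 ≡ 56 (mod 103)
11^51 ≡ 102 (mod 103)
11^102 ≡ 1 (mod 103) ✓
Hence ord(11) = 102.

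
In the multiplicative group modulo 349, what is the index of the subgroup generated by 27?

6

The order of 27 must divide φ(349) = 349 − 1 = 348 = 2^2 · 3 · 29.
Divisors of 348: 1, 2, 3, 4, 6, 12, 29, 58, 87, 116, 174, 348.
Compute 27^d (mod 349) for the divisors d until we hit 1:
27^1 ≡ 27 (mod 349)
27^2 ≡ 31 (mod 349)
27^3 ≡ 139 (mod 349)
27^4 ≡ 263 (mod 349)
27^6 ≡ 126 (mod 349)
27^12 ≡ 171 (mod 349)
27^29 ≡ 348 (mod 349)
27^58 ≡ 1 (mod 349) ✓
The order of 27 is 58, so the subgroup it generates has 58 elements.
Index = |(Z/349Z)^×| / |⟨27⟩| = 348 / 58 = 6.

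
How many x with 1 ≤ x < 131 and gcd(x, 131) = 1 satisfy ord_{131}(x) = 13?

12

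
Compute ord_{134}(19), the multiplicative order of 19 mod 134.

By Lagrange's theorem, ord_134(19) divides φ(134) = φ(2)·φ(67) = 1·66 = 66 = 2 · 3 · 11.
Divisors of 66: 1, 2, 3, 6, 11, 22, 33, 66.
Compute 19^d (mod 134) for the divisors d until we hit 1:
19^1 ≡ 19 (mod 134)
19^2 ≡ 93 (mod 134)
19^3 ≡ 25 (mod 134)
19^6 ≡ 89 (mod 134)
19^11 ≡ 29 (mod 134)
19^22 ≡ 37 (mod 134)
19^33 ≡ 1 (mod 134) ✓
So ord_134(19) = 33.

33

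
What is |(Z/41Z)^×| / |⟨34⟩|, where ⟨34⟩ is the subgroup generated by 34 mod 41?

The order of 34 must divide φ(41) = 41 − 1 = 40 = 2^3 · 5.
Divisors of 40: 1, 2, 4, 5, 8, 10, 20, 40.
Compute 34^d (mod 41) for the divisors d until we hit 1:
34^1 ≡ 34 (mod 41)
34^2 ≡ 8 (mod 41)
34^4 ≡ 23 (mod 41)
34^5 ≡ 3 (mod 41)
34^8 ≡ 37 (mod 41)
34^10 ≡ 9 (mod 41)
34^20 ≡ 40 (mod 41)
34^40 ≡ 1 (mod 41) ✓
So ord_41(34) = 40, hence |⟨34⟩| = 40.
The index is φ(41) / ord(34) = 40 / 40 = 1.

1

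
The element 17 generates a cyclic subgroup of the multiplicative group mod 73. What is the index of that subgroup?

3

By Lagrange's theorem, ord_73(17) divides φ(73) = 73 − 1 = 72 = 2^3 · 3^2.
Divisors of 72: 1, 2, 3, 4, 6, 8, 9, 12, 18, 24, 36, 72.
Compute 17^d (mod 73) for the divisors d until we hit 1:
17^1 ≡ 17 (mod 73)
17^2 ≡ 70 (mod 73)
17^3 ≡ 22 (mod 73)
17^4 ≡ 9 (mod 73)
17^6 ≡ 46 (mod 73)
17^8 ≡ 8 (mod 73)
17^9 ≡ 63 (mod 73)
17^12 ≡ 72 (mod 73)
17^18 ≡ 27 (mod 73)
17^24 ≡ 1 (mod 73) ✓
The order of 17 is 24, so the subgroup it generates has 24 elements.
Index = |(Z/73Z)^×| / |⟨17⟩| = 72 / 24 = 3.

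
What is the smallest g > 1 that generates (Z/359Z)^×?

7

φ(359) = 359 − 1 = 358 = 2 · 179.
Test candidates g = 2, 3, … against the prime factors q ∈ {2, 179} of φ(359): g is a generator iff g^(358/q) ≢ 1 for every such q.
g = 2: 2^179 ≡ 1 — hits 1, so not a primitive root.
g = 3: 3^179 ≡ 1 — hits 1, so not a primitive root.
g = 4: 4^179 ≡ 1 — hits 1, so not a primitive root.
g = 5: 5^179 ≡ 1 — hits 1, so not a primitive root.
g = 6: 6^179 ≡ 1 — hits 1, so not a primitive root.
g = 7: 7^179 ≡ 358; 7^2 ≡ 49 — none is 1, so 7 is a primitive root.
The smallest primitive root modulo 359 is 7.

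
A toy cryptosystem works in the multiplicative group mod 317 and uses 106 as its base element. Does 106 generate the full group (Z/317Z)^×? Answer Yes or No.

φ(317) = 317 − 1 = 316 = 2^2 · 79.
Test 106^(316/q) mod 317 for each prime factor q of 316:
106^158 ≡ 316 (mod 317)  [q = 2: ≢ 1 ✓]
106^4 ≡ 227 (mod 317)  [q = 79: ≢ 1 ✓]
Every test exponent gives a nontrivial residue, hence 106 generates the full group.

Yes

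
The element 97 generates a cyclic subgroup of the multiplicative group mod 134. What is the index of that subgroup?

By Lagrange's theorem, ord_134(97) divides φ(134) = φ(2)·φ(67) = 1·66 = 66 = 2 · 3 · 11.
Divisors of 66: 1, 2, 3, 6, 11, 22, 33, 66.
Compute 97^d (mod 134) for the divisors d until we hit 1:
97^1 ≡ 97 (mod 134)
97^2 ≡ 29 (mod 134)
97^3 ≡ 133 (mod 134)
97^6 ≡ 1 (mod 134) ✓
The order of 97 is 6, so the subgroup it generates has 6 elements.
The index is φ(134) / ord(97) = 66 / 6 = 11.

11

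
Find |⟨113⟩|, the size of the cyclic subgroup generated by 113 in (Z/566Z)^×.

141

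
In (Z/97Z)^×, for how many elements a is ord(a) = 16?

φ(97) = 97 − 1 = 96 = 2^5 · 3.
Since (Z/97Z)^× is cyclic of order 96, the number of elements of order d is φ(d) when d | 96 and 0 otherwise.
16 = 2^4 divides 96, and φ(16) = 8.

8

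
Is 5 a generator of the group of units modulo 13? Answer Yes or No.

No

φ(13) = 13 − 1 = 12 = 2^2 · 3.
5 is a primitive root mod 13 iff 5^(φ(13)/q) ≢ 1 for every prime q | φ(13), i.e. q ∈ {2, 3}.
5^6 ≡ 12 (mod 13)  [q = 2: ≢ 1 ✓]
5^4 ≡ 1 (mod 13)  [q = 3: ≡ 1 ✗]
5^4 ≡ 1 shows ord(5) | 4, strictly less than φ(13); not a primitive root.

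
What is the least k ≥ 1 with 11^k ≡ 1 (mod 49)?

21

ord(11) | φ(49) = φ(7^2) = 7·(7−1) = 42 = 2 · 3 · 7.
Divisors of 42: 1, 2, 3, 6, 7, 14, 21, 42.
Test each divisor d:
11^1 ≡ 11 (mod 49)
11^2 ≡ 23 (mod 49)
11^3 ≡ 8 (mod 49)
11^6 ≡ 15 (mod 49)
11^7 ≡ 18 (mod 49)
11^14 ≡ 30 (mod 49)
11^21 ≡ 1 (mod 49) ✓
Therefore the multiplicative order of 11 modulo 49 is 21.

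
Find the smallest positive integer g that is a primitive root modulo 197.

2

φ(197) = 197 − 1 = 196 = 2^2 · 7^2.
Test candidates g = 2, 3, … against the prime factors q ∈ {2, 7} of φ(197): g is a generator iff g^(196/q) ≢ 1 for every such q.
g = 2: 2^98 ≡ 196; 2^28 ≡ 104 — none is 1, so 2 is a primitive root.
Hence the least primitive root of 197 is 2.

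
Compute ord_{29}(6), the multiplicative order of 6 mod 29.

14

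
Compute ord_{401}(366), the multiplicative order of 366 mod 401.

The order of 366 must divide φ(401) = 401 − 1 = 400 = 2^4 · 5^2.
Divisors of 400: 1, 2, 4, 5, 8, 10, 16, 20, 25, 40, 50, 80, 100, 200, 400.
Check 366^d mod 401 for each divisor in increasing order:
366^1 ≡ 366
366^2 ≡ 22
366^4 ≡ 83
366^5 ≡ 303
366^8 ≡ 72
366^10 ≡ 381
366^16 ≡ 372
366^20 ≡ 400
366^25 ≡ 98
366^40 ≡ 1
So ord_401(366) = 40.

40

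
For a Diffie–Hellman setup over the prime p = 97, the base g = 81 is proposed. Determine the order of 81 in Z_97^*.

12

Since 81 ∈ (Z/97Z)^×, its order divides φ(97) = 97 − 1 = 96 = 2^5 · 3.
Divisors of 96: 1, 2, 3, 4, 6, 8, 12, 16, 24, 32, 48, 96.
Test each divisor d:
81^1 ≡ 81 (mod 97)
81^2 ≡ 62 (mod 97)
81^3 ≡ 75 (mod 97)
81^4 ≡ 61 (mod 97)
81^6 ≡ 96 (mod 97)
81^8 ≡ 35 (mod 97)
81^12 ≡ 1 (mod 97) ✓
Hence ord(81) = 12.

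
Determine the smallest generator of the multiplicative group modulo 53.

2

φ(53) = 53 − 1 = 52 = 2^2 · 13.
g is a primitive root iff g^(52/q) ≢ 1 (mod 53) for each prime q ∈ {2, 13}.
g = 2: 2^26 ≡ 52; 2^4 ≡ 16 — none is 1, so 2 is a primitive root.
The smallest primitive root modulo 53 is 2.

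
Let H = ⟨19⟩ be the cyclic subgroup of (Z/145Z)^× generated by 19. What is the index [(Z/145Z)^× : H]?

4

The order of 19 must divide φ(145) = φ(5·29) = (5−1)·(29−1) = 4·28 = 112 = 2^4 · 7.
Divisors of 112: 1, 2, 4, 7, 8, 14, 16, 28, 56, 112.
Test each divisor d:
19^1 ≡ 19
19^2 ≡ 71
19^4 ≡ 111
19^7 ≡ 99
19^8 ≡ 141
19^14 ≡ 86
19^16 ≡ 16
19^28 ≡ 1
Thus |⟨19⟩| = ord(19) = 28.
The index is φ(145) / ord(19) = 112 / 28 = 4.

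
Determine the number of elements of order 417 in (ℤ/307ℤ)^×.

0

φ(307) = 307 − 1 = 306 = 2 · 3^2 · 17.
Since (Z/307Z)^× is cyclic of order 306, the number of elements of order d is φ(d) when d | 306 and 0 otherwise.
Since 417 ∤ 306, the count is 0.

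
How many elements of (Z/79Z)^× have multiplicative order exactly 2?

φ(79) = 79 − 1 = 78 = 2 · 3 · 13.
Since (Z/79Z)^× is cyclic of order 78, the number of elements of order d is φ(d) when d | 78 and 0 otherwise.
2 | 78, and φ(2) = 2 − 1 = 1.

1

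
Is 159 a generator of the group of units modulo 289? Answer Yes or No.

Yes

φ(289) = φ(17^2) = 17·(17−1) = 272 = 2^4 · 17.
159 is a primitive root mod 289 iff 159^(φ(289)/q) ≢ 1 for every prime q | φ(289), i.e. q ∈ {2, 17}.
159^136 ≡ 288 (mod 289)  [q = 2: ≢ 1 ✓]
159^16 ≡ 222 (mod 289)  [q = 17: ≢ 1 ✓]
All checks pass, so 159 has order 272 and is a primitive root modulo 289.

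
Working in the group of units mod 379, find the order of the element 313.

Since 313 ∈ (Z/379Z)^×, its order divides φ(379) = 379 − 1 = 378 = 2 · 3^3 · 7.
Divisors of 378: 1, 2, 3, 6, 7, 9, 14, 18, 21, 27, 42, 54, 63, 126, 189, 378.
Test each divisor d:
313^1 ≡ 313 (mod 379)
313^2 ≡ 187 (mod 379)
313^3 ≡ 165 (mod 379)
313^6 ≡ 316 (mod 379)
313^7 ≡ 368 (mod 379)
313^9 ≡ 217 (mod 379)
313^14 ≡ 121 (mod 379)
313^18 ≡ 93 (mod 379)
313^21 ≡ 185 (mod 379)
313^27 ≡ 94 (mod 379)
313^42 ≡ 115 (mod 379)
313^54 ≡ 119 (mod 379)
313^63 ≡ 51 (mod 379)
313^126 ≡ 327 (mod 379)
313^189 ≡ 1 (mod 379) ✓
The smallest such exponent is 189, so the order of 313 is 189.

189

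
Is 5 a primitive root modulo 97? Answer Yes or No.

φ(97) = 97 − 1 = 96 = 2^5 · 3.
5 is a primitive root mod 97 iff 5^(φ(97)/q) ≢ 1 for every prime q | φ(97), i.e. q ∈ {2, 3}.
5^48 ≡ 96 (mod 97)  [q = 2: ≢ 1 ✓]
5^32 ≡ 35 (mod 97)  [q = 3: ≢ 1 ✓]
All checks pass, so 5 has order 96 and is a primitive root modulo 97.

Yes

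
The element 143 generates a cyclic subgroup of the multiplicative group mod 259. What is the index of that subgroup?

6

By Lagrange's theorem, ord_259(143) divides φ(259) = φ(7·37) = (7−1)·(37−1) = 6·36 = 216 = 2^3 · 3^3.
Divisors of 216: 1, 2, 3, 4, 6, 8, 9, 12, 18, 24, 27, 36, 54, 72, 108, 216.
Check 143^d mod 259 for each divisor in increasing order:
143^1 ≡ 143 (mod 259)
143^2 ≡ 247 (mod 259)
143^3 ≡ 97 (mod 259)
143^4 ≡ 144 (mod 259)
143^6 ≡ 85 (mod 259)
143^8 ≡ 16 (mod 259)
143^9 ≡ 216 (mod 259)
143^12 ≡ 232 (mod 259)
143^18 ≡ 36 (mod 259)
143^24 ≡ 211 (mod 259)
143^27 ≡ 6 (mod 259)
143^36 ≡ 1 (mod 259) ✓
So ord_259(143) = 36, hence |⟨143⟩| = 36.
[(Z/259Z)^× : ⟨143⟩] = 216/36 = 6.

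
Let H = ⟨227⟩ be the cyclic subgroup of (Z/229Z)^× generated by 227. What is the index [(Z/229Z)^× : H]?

3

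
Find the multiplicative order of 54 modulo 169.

Since 54 ∈ (Z/169Z)^×, its order divides φ(169) = φ(13^2) = 13·(13−1) = 156 = 2^2 · 3 · 13.
Divisors of 156: 1, 2, 3, 4, 6, 12, 13, 26, 39, 52, 78, 156.
Compute 54^d (mod 169) for the divisors d until we hit 1:
54^1 ≡ 54
54^2 ≡ 43
54^3 ≡ 125
54^4 ≡ 159
54^6 ≡ 77
54^12 ≡ 14
54^13 ≡ 80
54^26 ≡ 147
54^39 ≡ 99
54^52 ≡ 146
54^78 ≡ 168
54^156 ≡ 1
So ord_169(54) = 156.

156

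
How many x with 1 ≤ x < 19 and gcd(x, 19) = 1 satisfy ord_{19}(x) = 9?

φ(19) = 19 − 1 = 18 = 2 · 3^2.
In a cyclic group of order 18, there are φ(d) elements of order d for each divisor d of 18, and zero for non-divisors.
9 = 3^2 divides 18, and φ(9) = 6.

6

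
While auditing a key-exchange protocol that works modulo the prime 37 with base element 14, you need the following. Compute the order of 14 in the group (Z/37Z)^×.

ord(14) | φ(37) = 37 − 1 = 36 = 2^2 · 3^2.
Divisors of 36: 1, 2, 3, 4, 6, 9, 12, 18, 36.
Check 14^d mod 37 for each divisor in increasing order:
14^1 ≡ 14
14^2 ≡ 11
14^3 ≡ 6
14^4 ≡ 10
14^6 ≡ 36
14^9 ≡ 31
14^12 ≡ 1
Hence ord(14) = 12.

12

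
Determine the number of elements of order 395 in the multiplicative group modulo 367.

0

φ(367) = 367 − 1 = 366 = 2 · 3 · 61.
Since (Z/367Z)^× is cyclic of order 366, the number of elements of order d is φ(d) when d | 366 and 0 otherwise.
Since 395 ∤ 366, the count is 0.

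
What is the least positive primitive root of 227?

φ(227) = 227 − 1 = 226 = 2 · 113.
g is a primitive root iff g^(226/q) ≢ 1 (mod 227) for each prime q ∈ {2, 113}.
g = 2: 2^113 ≡ 226; 2^2 ≡ 4 — none is 1, so 2 is a primitive root.
The smallest primitive root modulo 227 is 2.

2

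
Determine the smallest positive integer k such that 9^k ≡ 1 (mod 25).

By Lagrange's theorem, ord_25(9) divides φ(25) = φ(5^2) = 5·(5−1) = 20 = 2^2 · 5.
Divisors of 20: 1, 2, 4, 5, 10, 20.
Compute 9^d (mod 25) for the divisors d until we hit 1:
9^1 ≡ 9 (mod 25)
9^2 ≡ 6 (mod 25)
9^4 ≡ 11 (mod 25)
9^5 ≡ 24 (mod 25)
9^10 ≡ 1 (mod 25) ✓
Hence ord(9) = 10.

10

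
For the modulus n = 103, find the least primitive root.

φ(103) = 103 − 1 = 102 = 2 · 3 · 17.
g is a primitive root iff g^(102/q) ≢ 1 (mod 103) for each prime q ∈ {2, 3, 17}.
g = 2: 2^51 ≡ 1 — hits 1, so not a primitive root.
g = 3: 3^51 ≡ 102; 3^34 ≡ 1 — hits 1, so not a primitive root.
g = 4: 4^51 ≡ 1 — hits 1, so not a primitive root.
g = 5: 5^51 ≡ 102; 5^34 ≡ 56; 5^6 ≡ 72 — none is 1, so 5 is a primitive root.
Hence the least primitive root of 103 is 5.

5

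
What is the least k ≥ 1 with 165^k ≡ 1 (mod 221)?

Since 165 ∈ (Z/221Z)^×, its order divides φ(221) = φ(13·17) = (13−1)·(17−1) = 12·16 = 192 = 2^6 · 3.
Divisors of 192: 1, 2, 3, 4, 6, 8, 12, 16, 24, 32, 48, 64, 96, 192.
Evaluate successive powers at the divisors of 192:
165^1 ≡ 165
165^2 ≡ 42
165^3 ≡ 79
165^4 ≡ 217
165^6 ≡ 53
165^8 ≡ 16
165^12 ≡ 157
165^16 ≡ 35
165^24 ≡ 118
165^32 ≡ 120
165^48 ≡ 1
Therefore the multiplicative order of 165 modulo 221 is 48.

48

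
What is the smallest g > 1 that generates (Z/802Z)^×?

φ(802) = φ(2)·φ(401) = 1·400 = 400 = 2^4 · 5^2.
g is a primitive root iff g^(400/q) ≢ 1 (mod 802) for each prime q ∈ {2, 5}.
g = 2: gcd(2, 802) = 2 > 1, not a unit — skip.
g = 3: 3^200 ≡ 801; 3^80 ≡ 473 — none is 1, so 3 is a primitive root.
The smallest primitive root modulo 802 is 3.

3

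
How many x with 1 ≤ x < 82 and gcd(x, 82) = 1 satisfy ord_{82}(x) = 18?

0

φ(82) = φ(2)·φ(41) = 1·40 = 40 = 2^3 · 5.
Since (Z/82Z)^× is cyclic of order 40, the number of elements of order d is φ(d) when d | 40 and 0 otherwise.
Here 40 is not a multiple of 18, so there are no elements of order 18.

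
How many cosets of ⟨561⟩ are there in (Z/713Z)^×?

ord(561) | φ(713) = φ(23·31) = (23−1)·(31−1) = 22·30 = 660 = 2^2 · 3 · 5 · 11.
Divisors of 660: 1, 2, 3, 4, 5, 6, 10, 11, 12, 15, 20, 22, 30, 33, 44, 55, 60, 66, 110, 132, 165, 220, 330, 660.
Check 561^d mod 713 for each divisor in increasing order:
561^1 ≡ 561 (mod 713)
561^2 ≡ 288 (mod 713)
561^3 ≡ 430 (mod 713)
561^4 ≡ 236 (mod 713)
561^5 ≡ 491 (mod 713)
561^6 ≡ 233 (mod 713)
561^10 ≡ 87 (mod 713)
561^11 ≡ 323 (mod 713)
561^12 ≡ 101 (mod 713)
561^15 ≡ 650 (mod 713)
561^20 ≡ 439 (mod 713)
561^22 ≡ 231 (mod 713)
561^30 ≡ 404 (mod 713)
561^33 ≡ 461 (mod 713)
561^44 ≡ 599 (mod 713)
561^55 ≡ 254 (mod 713)
561^60 ≡ 652 (mod 713)
561^66 ≡ 47 (mod 713)
561^110 ≡ 346 (mod 713)
561^132 ≡ 70 (mod 713)
561^165 ≡ 185 (mod 713)
561^220 ≡ 645 (mod 713)
561^330 ≡ 1 (mod 713) ✓
Thus |⟨561⟩| = ord(561) = 330.
The index is φ(713) / ord(561) = 660 / 330 = 2.

2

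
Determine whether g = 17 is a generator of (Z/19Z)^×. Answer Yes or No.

φ(19) = 19 − 1 = 18 = 2 · 3^2.
17 is a primitive root mod 19 iff 17^(φ(19)/q) ≢ 1 for every prime q | φ(19), i.e. q ∈ {2, 3}.
17^9 ≡ 1 (mod 19)  [q = 2: ≡ 1 ✗]
17^6 ≡ 7 (mod 19)  [q = 3: ≢ 1 ✓]
17^9 ≡ 1 shows ord(17) | 9, strictly less than φ(19); not a primitive root.

No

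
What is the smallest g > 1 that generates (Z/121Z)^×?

2

φ(121) = φ(11^2) = 11·(11−1) = 110 = 2 · 5 · 11.
Test candidates g = 2, 3, … against the prime factors q ∈ {2, 5, 11} of φ(121): g is a generator iff g^(110/q) ≢ 1 for every such q.
g = 2: 2^55 ≡ 120; 2^22 ≡ 81; 2^10 ≡ 56 — none is 1, so 2 is a primitive root.
So 2 is the smallest generator of (Z/121Z)^×.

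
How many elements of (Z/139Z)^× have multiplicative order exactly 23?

22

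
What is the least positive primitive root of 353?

3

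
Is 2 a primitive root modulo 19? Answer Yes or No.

Yes

φ(19) = 19 − 1 = 18 = 2 · 3^2.
Test 2^(18/q) mod 19 for each prime factor q of 18:
2^9 ≡ 18 (mod 19)  [q = 2: ≢ 1 ✓]
2^6 ≡ 7 (mod 19)  [q = 3: ≢ 1 ✓]
Every test exponent gives a nontrivial residue, hence 2 generates the full group.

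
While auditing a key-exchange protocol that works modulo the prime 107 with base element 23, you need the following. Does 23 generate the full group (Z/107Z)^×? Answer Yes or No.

No

φ(107) = 107 − 1 = 106 = 2 · 53.
Test 23^(106/q) mod 107 for each prime factor q of 106:
23^53 ≡ 1 (mod 107)  [q = 2: ≡ 1 ✗]
23^2 ≡ 101 (mod 107)  [q = 53: ≢ 1 ✓]
Since 23^53 ≡ 1, the order of 23 divides 53 < 106, so 23 is not a primitive root.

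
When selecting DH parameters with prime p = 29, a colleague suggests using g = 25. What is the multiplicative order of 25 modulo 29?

7

By Lagrange's theorem, ord_29(25) divides φ(29) = 29 − 1 = 28 = 2^2 · 7.
Divisors of 28: 1, 2, 4, 7, 14, 28.
Evaluate successive powers at the divisors of 28:
25^1 ≡ 25 (mod 29)
25^2 ≡ 16 (mod 29)
25^4 ≡ 24 (mod 29)
25^7 ≡ 1 (mod 29) ✓
So ord_29(25) = 7.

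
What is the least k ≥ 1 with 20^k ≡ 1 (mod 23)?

Since 20 ∈ (Z/23Z)^×, its order divides φ(23) = 23 − 1 = 22 = 2 · 11.
Divisors of 22: 1, 2, 11, 22.
Check 20^d mod 23 for each divisor in increasing order:
20^1 ≡ 20 (mod 23)
20^2 ≡ 9 (mod 23)
20^11 ≡ 22 (mod 23)
20^22 ≡ 1 (mod 23) ✓
So ord_23(20) = 22.

22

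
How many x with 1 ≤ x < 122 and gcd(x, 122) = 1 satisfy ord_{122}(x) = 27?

φ(122) = φ(2)·φ(61) = 1·60 = 60 = 2^2 · 3 · 5.
In a cyclic group of order 60, there are φ(d) elements of order d for each divisor d of 60, and zero for non-divisors.
Since 27 ∤ 60, the count is 0.

0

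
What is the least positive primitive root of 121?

2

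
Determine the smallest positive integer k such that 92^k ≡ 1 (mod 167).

By Lagrange's theorem, ord_167(92) divides φ(167) = 167 − 1 = 166 = 2 · 83.
Divisors of 166: 1, 2, 83, 166.
Compute 92^d (mod 167) for the divisors d until we hit 1:
92^1 ≡ 92
92^2 ≡ 114
92^83 ≡ 166
92^166 ≡ 1
Therefore the multiplicative order of 92 modulo 167 is 166.

166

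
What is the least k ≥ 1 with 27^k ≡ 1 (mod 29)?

28

By Lagrange's theorem, ord_29(27) divides φ(29) = 29 − 1 = 28 = 2^2 · 7.
Divisors of 28: 1, 2, 4, 7, 14, 28.
Check 27^d mod 29 for each divisor in increasing order:
27^1 ≡ 27 (mod 29)
27^2 ≡ 4 (mod 29)
27^4 ≡ 16 (mod 29)
27^7 ≡ 17 (mod 29)
27^14 ≡ 28 (mod 29)
27^28 ≡ 1 (mod 29) ✓
Therefore the multiplicative order of 27 modulo 29 is 28.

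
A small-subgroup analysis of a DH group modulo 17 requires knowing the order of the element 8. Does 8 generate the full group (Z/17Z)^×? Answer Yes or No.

No

φ(17) = 17 − 1 = 16 = 2^4.
Test 8^(16/q) mod 17 for each prime factor q of 16:
8^8 ≡ 1 (mod 17)  [q = 2: ≡ 1 ✗]
8^8 ≡ 1 shows ord(8) | 8, strictly less than φ(17); not a primitive root.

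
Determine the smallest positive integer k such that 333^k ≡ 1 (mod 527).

80

Since 333 ∈ (Z/527Z)^×, its order divides φ(527) = φ(17·31) = (17−1)·(31−1) = 16·30 = 480 = 2^5 · 3 · 5.
Divisors of 480: 1, 2, 3, 4, 5, 6, 8, 10, 12, 15, 16, 20, 24, 30, 32, 40, 48, 60, 80, 96, 120, 160, 240, 480.
Compute 333^d (mod 527) for the divisors d until we hit 1:
333^1 ≡ 333 (mod 527)
333^2 ≡ 219 (mod 527)
333^3 ≡ 201 (mod 527)
333^4 ≡ 4 (mod 527)
333^5 ≡ 278 (mod 527)
333^6 ≡ 349 (mod 527)
333^8 ≡ 16 (mod 527)
333^10 ≡ 342 (mod 527)
333^12 ≡ 64 (mod 527)
333^15 ≡ 216 (mod 527)
333^16 ≡ 256 (mod 527)
333^20 ≡ 497 (mod 527)
333^24 ≡ 407 (mod 527)
333^30 ≡ 280 (mod 527)
333^32 ≡ 188 (mod 527)
333^40 ≡ 373 (mod 527)
333^48 ≡ 171 (mod 527)
333^60 ≡ 404 (mod 527)
333^80 ≡ 1 (mod 527) ✓
The smallest such exponent is 80, so the order of 333 is 80.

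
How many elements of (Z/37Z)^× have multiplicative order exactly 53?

0

φ(37) = 37 − 1 = 36 = 2^2 · 3^2.
Since (Z/37Z)^× is cyclic of order 36, the number of elements of order d is φ(d) when d | 36 and 0 otherwise.
53 does not divide 36, so no element of (Z/37Z)^× has order 53.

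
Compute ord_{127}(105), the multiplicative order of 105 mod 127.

18

By Lagrange's theorem, ord_127(105) divides φ(127) = 127 − 1 = 126 = 2 · 3^2 · 7.
Divisors of 126: 1, 2, 3, 6, 7, 9, 14, 18, 21, 42, 63, 126.
Evaluate successive powers at the divisors of 126:
105^1 ≡ 105 (mod 127)
105^2 ≡ 103 (mod 127)
105^3 ≡ 20 (mod 127)
105^6 ≡ 19 (mod 127)
105^7 ≡ 90 (mod 127)
105^9 ≡ 126 (mod 127)
105^14 ≡ 99 (mod 127)
105^18 ≡ 1 (mod 127) ✓
Therefore the multiplicative order of 105 modulo 127 is 18.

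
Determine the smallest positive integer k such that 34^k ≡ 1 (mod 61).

5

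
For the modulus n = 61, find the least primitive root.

φ(61) = 61 − 1 = 60 = 2^2 · 3 · 5.
g is a primitive root iff g^(60/q) ≢ 1 (mod 61) for each prime q ∈ {2, 3, 5}.
g = 2: 2^30 ≡ 60; 2^20 ≡ 47; 2^12 ≡ 9 — none is 1, so 2 is a primitive root.
So 2 is the smallest generator of (Z/61Z)^×.

2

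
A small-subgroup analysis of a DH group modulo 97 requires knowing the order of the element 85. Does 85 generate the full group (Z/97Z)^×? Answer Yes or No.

No

φ(97) = 97 − 1 = 96 = 2^5 · 3.
It suffices to check that the order of 85 is not a proper divisor of 96: compute 85^(96/q) for q ∈ {2, 3}.
85^48 ≡ 1 (mod 97)  [q = 2: ≡ 1 ✗]
85^32 ≡ 1 (mod 97)  [q = 3: ≡ 1 ✗]
Since 85^48 ≡ 1, the order of 85 divides 48 < 96, so 85 is not a primitive root.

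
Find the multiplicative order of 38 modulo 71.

35

ord(38) | φ(71) = 71 − 1 = 70 = 2 · 5 · 7.
Divisors of 70: 1, 2, 5, 7, 10, 14, 35, 70.
Evaluate successive powers at the divisors of 70:
38^1 ≡ 38 (mod 71)
38^2 ≡ 24 (mod 71)
38^5 ≡ 20 (mod 71)
38^7 ≡ 54 (mod 71)
38^10 ≡ 45 (mod 71)
38^14 ≡ 5 (mod 71)
38^35 ≡ 1 (mod 71) ✓
The smallest such exponent is 35, so the order of 38 is 35.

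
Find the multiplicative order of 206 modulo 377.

The order of 206 must divide φ(377) = φ(13·29) = (13−1)·(29−1) = 12·28 = 336 = 2^4 · 3 · 7.
Divisors of 336: 1, 2, 3, 4, 6, 7, 8, 12, 14, 16, 21, 24, 28, 42, 48, 56, 84, 112, 168, 336.
Check 206^d mod 377 for each divisor in increasing order:
206^1 ≡ 206
206^2 ≡ 212
206^3 ≡ 317
206^4 ≡ 81
206^6 ≡ 207
206^7 ≡ 41
206^8 ≡ 152
206^12 ≡ 248
206^14 ≡ 173
206^16 ≡ 107
206^21 ≡ 307
206^24 ≡ 53
206^28 ≡ 146
206^42 ≡ 376
206^48 ≡ 170
206^56 ≡ 204
206^84 ≡ 1
So ord_377(206) = 84.

84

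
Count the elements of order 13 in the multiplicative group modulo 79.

φ(79) = 79 − 1 = 78 = 2 · 3 · 13.
(Z/79Z)^× is cyclic (|G| = 78); a cyclic group of order m has exactly φ(d) elements of each order d | m, and none otherwise.
13 | 78, and φ(13) = 13 − 1 = 12.

12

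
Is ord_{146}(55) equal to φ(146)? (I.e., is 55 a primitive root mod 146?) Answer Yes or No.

No

φ(146) = φ(2)·φ(73) = 1·72 = 72 = 2^3 · 3^2.
It suffices to check that the order of 55 is not a proper divisor of 72: compute 55^(72/q) for q ∈ {2, 3}.
55^36 ≡ 1 (mod 146)  [q = 2: ≡ 1 ✗]
55^24 ≡ 137 (mod 146)  [q = 3: ≢ 1 ✓]
55^36 ≡ 1 shows ord(55) | 36, strictly less than φ(146); not a primitive root.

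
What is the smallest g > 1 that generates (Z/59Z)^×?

2

φ(59) = 59 − 1 = 58 = 2 · 29.
g is a primitive root iff g^(58/q) ≢ 1 (mod 59) for each prime q ∈ {2, 29}.
g = 2: 2^29 ≡ 58; 2^2 ≡ 4 — none is 1, so 2 is a primitive root.
Hence the least primitive root of 59 is 2.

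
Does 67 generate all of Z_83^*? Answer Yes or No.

φ(83) = 83 − 1 = 82 = 2 · 41.
67 is a primitive root mod 83 iff 67^(φ(83)/q) ≢ 1 for every prime q | φ(83), i.e. q ∈ {2, 41}.
67^41 ≡ 82 (mod 83)  [q = 2: ≢ 1 ✓]
67^2 ≡ 7 (mod 83)  [q = 41: ≢ 1 ✓]
All checks pass, so 67 has order 82 and is a primitive root modulo 83.

Yes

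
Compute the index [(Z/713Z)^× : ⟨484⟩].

The order of 484 must divide φ(713) = φ(23·31) = (23−1)·(31−1) = 22·30 = 660 = 2^2 · 3 · 5 · 11.
Divisors of 660: 1, 2, 3, 4, 5, 6, 10, 11, 12, 15, 20, 22, 30, 33, 44, 55, 60, 66, 110, 132, 165, 220, 330, 660.
Evaluate successive powers at the divisors of 660:
484^1 ≡ 484 (mod 713)
484^2 ≡ 392 (mod 713)
484^3 ≡ 70 (mod 713)
484^4 ≡ 369 (mod 713)
484^5 ≡ 346 (mod 713)
484^6 ≡ 622 (mod 713)
484^10 ≡ 645 (mod 713)
484^11 ≡ 599 (mod 713)
484^12 ≡ 438 (mod 713)
484^15 ≡ 1 (mod 713) ✓
The order of 484 is 15, so the subgroup it generates has 15 elements.
[(Z/713Z)^× : ⟨484⟩] = 660/15 = 44.

44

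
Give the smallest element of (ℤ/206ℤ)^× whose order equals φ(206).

φ(206) = φ(2)·φ(103) = 1·102 = 102 = 2 · 3 · 17.
g is a primitive root iff g^(102/q) ≢ 1 (mod 206) for each prime q ∈ {2, 3, 17}.
g = 2: gcd(2, 206) = 2 > 1, not a unit — skip.
g = 3: 3^51 ≡ 205; 3^34 ≡ 1 — hits 1, so not a primitive root.
g = 4: gcd(4, 206) = 2 > 1, not a unit — skip.
g = 5: 5^51 ≡ 205; 5^34 ≡ 159; 5^6 ≡ 175 — none is 1, so 5 is a primitive root.
The smallest primitive root modulo 206 is 5.

5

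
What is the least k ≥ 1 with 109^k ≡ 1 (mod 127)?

126

The order of 109 must divide φ(127) = 127 − 1 = 126 = 2 · 3^2 · 7.
Divisors of 126: 1, 2, 3, 6, 7, 9, 14, 18, 21, 42, 63, 126.
Evaluate successive powers at the divisors of 126:
109^1 ≡ 109
109^2 ≡ 70
109^3 ≡ 10
109^6 ≡ 100
109^7 ≡ 105
109^9 ≡ 111
109^14 ≡ 103
109^18 ≡ 2
109^21 ≡ 20
109^42 ≡ 19
109^63 ≡ 126
109^126 ≡ 1
The smallest such exponent is 126, so the order of 109 is 126.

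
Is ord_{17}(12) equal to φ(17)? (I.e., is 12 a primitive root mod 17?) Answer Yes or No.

Yes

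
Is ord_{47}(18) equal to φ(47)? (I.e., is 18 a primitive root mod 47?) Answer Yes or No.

φ(47) = 47 − 1 = 46 = 2 · 23.
An element g generates (Z/47Z)^× iff g^(46/q) ≢ 1 (mod 47) for each prime q ∈ {2, 23}.
18^23 ≡ 1 (mod 47)  [q = 2: ≡ 1 ✗]
18^2 ≡ 42 (mod 47)  [q = 23: ≢ 1 ✓]
18^23 ≡ 1 shows ord(18) | 23, strictly less than φ(47); not a primitive root.

No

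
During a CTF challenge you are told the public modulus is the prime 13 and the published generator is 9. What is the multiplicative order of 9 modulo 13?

Since 9 ∈ (Z/13Z)^×, its order divides φ(13) = 13 − 1 = 12 = 2^2 · 3.
Divisors of 12: 1, 2, 3, 4, 6, 12.
Test each divisor d:
9^1 ≡ 9
9^2 ≡ 3
9^3 ≡ 1
Therefore the multiplicative order of 9 modulo 13 is 3.

3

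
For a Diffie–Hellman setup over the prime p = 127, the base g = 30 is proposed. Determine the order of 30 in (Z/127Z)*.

The order of 30 must divide φ(127) = 127 − 1 = 126 = 2 · 3^2 · 7.
Divisors of 126: 1, 2, 3, 6, 7, 9, 14, 18, 21, 42, 63, 126.
Check 30^d mod 127 for each divisor in increasing order:
30^1 ≡ 30 (mod 127)
30^2 ≡ 11 (mod 127)
30^3 ≡ 76 (mod 127)
30^6 ≡ 61 (mod 127)
30^7 ≡ 52 (mod 127)
30^9 ≡ 64 (mod 127)
30^14 ≡ 37 (mod 127)
30^18 ≡ 32 (mod 127)
30^21 ≡ 19 (mod 127)
30^42 ≡ 107 (mod 127)
30^63 ≡ 1 (mod 127) ✓
Therefore the multiplicative order of 30 modulo 127 is 63.

63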